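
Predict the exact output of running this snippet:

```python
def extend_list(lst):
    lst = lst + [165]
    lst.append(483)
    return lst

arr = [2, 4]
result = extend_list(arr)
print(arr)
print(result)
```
[2, 4]
[2, 4, 165, 483]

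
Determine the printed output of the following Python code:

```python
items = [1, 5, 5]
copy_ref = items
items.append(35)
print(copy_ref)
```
[1, 5, 5, 35]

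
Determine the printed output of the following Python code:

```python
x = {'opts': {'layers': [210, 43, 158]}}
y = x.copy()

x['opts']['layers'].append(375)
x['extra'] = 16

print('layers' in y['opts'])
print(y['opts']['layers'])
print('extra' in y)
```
True
[210, 43, 158, 375]
False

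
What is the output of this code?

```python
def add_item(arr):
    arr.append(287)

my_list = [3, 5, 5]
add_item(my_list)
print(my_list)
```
[3, 5, 5, 287]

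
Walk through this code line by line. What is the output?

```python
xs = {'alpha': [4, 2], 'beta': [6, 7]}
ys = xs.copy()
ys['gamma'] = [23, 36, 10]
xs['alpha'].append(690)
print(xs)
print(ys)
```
{'alpha': [4, 2, 690], 'beta': [6, 7]}
{'alpha': [4, 2, 690], 'beta': [6, 7], 'gamma': [23, 36, 10]}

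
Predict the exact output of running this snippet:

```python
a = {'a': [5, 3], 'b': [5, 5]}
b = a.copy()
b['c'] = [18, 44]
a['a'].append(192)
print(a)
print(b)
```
{'a': [5, 3, 192], 'b': [5, 5]}
{'a': [5, 3, 192], 'b': [5, 5], 'c': [18, 44]}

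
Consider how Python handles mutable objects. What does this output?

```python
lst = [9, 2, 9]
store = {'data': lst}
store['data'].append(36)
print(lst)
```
[9, 2, 9, 36]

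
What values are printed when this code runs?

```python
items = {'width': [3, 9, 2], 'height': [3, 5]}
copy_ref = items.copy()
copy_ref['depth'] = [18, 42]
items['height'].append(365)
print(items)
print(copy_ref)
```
{'width': [3, 9, 2], 'height': [3, 5, 365]}
{'width': [3, 9, 2], 'height': [3, 5, 365], 'depth': [18, 42]}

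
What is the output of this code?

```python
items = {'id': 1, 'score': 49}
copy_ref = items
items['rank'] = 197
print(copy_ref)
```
{'id': 1, 'score': 49, 'rank': 197}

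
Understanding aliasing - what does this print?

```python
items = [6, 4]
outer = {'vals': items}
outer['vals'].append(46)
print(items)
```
[6, 4, 46]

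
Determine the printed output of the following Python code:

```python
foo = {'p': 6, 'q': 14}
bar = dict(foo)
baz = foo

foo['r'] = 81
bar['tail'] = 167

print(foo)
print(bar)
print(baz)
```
{'p': 6, 'q': 14, 'r': 81}
{'p': 6, 'q': 14, 'tail': 167}
{'p': 6, 'q': 14, 'r': 81}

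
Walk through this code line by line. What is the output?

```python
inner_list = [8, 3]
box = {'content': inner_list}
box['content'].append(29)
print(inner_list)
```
[8, 3, 29]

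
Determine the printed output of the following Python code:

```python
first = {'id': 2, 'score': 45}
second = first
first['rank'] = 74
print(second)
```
{'id': 2, 'score': 45, 'rank': 74}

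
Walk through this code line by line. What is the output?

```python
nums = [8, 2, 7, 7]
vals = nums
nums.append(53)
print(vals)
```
[8, 2, 7, 7, 53]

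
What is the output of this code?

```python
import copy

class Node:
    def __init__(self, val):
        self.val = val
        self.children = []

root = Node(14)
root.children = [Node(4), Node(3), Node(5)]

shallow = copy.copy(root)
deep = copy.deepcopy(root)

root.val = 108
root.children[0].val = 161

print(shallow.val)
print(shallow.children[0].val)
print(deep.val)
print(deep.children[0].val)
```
14
161
14
4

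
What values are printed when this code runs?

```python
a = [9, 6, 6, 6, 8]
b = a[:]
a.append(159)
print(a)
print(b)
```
[9, 6, 6, 6, 8, 159]
[9, 6, 6, 6, 8]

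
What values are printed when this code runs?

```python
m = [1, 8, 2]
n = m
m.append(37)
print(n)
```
[1, 8, 2, 37]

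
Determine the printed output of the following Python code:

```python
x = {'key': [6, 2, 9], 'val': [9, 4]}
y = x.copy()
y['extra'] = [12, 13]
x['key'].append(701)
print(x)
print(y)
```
{'key': [6, 2, 9, 701], 'val': [9, 4]}
{'key': [6, 2, 9, 701], 'val': [9, 4], 'extra': [12, 13]}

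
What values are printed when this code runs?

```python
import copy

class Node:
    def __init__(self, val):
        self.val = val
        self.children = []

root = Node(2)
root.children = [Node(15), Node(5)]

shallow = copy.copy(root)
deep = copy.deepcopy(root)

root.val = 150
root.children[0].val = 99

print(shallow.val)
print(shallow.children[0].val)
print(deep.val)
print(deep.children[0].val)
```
2
99
2
15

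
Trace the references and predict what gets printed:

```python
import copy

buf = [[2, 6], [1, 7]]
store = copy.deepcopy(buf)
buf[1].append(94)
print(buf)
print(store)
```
[[2, 6], [1, 7, 94]]
[[2, 6], [1, 7]]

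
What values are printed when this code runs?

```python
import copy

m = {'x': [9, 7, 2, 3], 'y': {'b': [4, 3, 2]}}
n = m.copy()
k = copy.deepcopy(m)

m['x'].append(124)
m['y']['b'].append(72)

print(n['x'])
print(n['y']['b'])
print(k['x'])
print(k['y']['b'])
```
[9, 7, 2, 3, 124]
[4, 3, 2, 72]
[9, 7, 2, 3]
[4, 3, 2]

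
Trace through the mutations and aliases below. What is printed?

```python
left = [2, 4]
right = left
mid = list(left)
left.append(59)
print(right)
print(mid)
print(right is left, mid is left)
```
[2, 4, 59]
[2, 4]
True False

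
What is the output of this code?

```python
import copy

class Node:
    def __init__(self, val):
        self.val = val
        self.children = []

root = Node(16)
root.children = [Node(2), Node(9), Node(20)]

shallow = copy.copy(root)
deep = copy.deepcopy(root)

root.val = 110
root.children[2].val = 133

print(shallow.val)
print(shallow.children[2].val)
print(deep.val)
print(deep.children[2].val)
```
16
133
16
20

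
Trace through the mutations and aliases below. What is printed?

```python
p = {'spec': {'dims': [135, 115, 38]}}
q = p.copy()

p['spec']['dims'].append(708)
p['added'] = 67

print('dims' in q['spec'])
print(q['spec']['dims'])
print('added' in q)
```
True
[135, 115, 38, 708]
False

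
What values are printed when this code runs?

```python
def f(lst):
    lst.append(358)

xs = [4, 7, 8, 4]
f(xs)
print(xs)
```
[4, 7, 8, 4, 358]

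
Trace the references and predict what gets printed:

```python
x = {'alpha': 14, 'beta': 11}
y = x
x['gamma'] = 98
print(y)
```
{'alpha': 14, 'beta': 11, 'gamma': 98}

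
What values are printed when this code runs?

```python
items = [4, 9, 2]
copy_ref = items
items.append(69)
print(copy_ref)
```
[4, 9, 2, 69]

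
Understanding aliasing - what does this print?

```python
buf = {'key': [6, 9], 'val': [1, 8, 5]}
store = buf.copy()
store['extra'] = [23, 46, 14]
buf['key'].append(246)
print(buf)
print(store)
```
{'key': [6, 9, 246], 'val': [1, 8, 5]}
{'key': [6, 9, 246], 'val': [1, 8, 5], 'extra': [23, 46, 14]}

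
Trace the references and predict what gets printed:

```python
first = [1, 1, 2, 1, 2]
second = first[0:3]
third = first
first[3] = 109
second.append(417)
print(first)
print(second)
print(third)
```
[1, 1, 2, 109, 2]
[1, 1, 2, 417]
[1, 1, 2, 109, 2]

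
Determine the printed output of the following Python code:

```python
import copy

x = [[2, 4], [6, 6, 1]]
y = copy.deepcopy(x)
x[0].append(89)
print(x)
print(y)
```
[[2, 4, 89], [6, 6, 1]]
[[2, 4], [6, 6, 1]]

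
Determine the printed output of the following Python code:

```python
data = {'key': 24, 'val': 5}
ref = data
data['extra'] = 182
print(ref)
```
{'key': 24, 'val': 5, 'extra': 182}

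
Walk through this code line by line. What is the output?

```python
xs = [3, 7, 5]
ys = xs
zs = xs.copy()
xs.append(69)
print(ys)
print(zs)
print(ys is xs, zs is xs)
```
[3, 7, 5, 69]
[3, 7, 5]
True False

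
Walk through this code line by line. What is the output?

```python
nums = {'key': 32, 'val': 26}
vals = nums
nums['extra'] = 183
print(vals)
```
{'key': 32, 'val': 26, 'extra': 183}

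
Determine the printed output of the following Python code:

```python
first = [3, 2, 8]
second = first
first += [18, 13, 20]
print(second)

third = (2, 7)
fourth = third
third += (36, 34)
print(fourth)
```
[3, 2, 8, 18, 13, 20]
(2, 7)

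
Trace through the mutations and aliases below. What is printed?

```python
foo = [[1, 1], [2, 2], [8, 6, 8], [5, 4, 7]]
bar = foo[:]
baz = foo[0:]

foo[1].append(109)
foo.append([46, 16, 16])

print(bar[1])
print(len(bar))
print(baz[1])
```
[2, 2, 109]
4
[2, 2, 109]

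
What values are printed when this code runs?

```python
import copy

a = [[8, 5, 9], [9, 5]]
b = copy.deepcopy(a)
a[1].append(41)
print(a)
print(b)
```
[[8, 5, 9], [9, 5, 41]]
[[8, 5, 9], [9, 5]]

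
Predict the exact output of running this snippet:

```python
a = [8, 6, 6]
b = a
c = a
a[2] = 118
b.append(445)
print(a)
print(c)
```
[8, 6, 118, 445]
[8, 6, 118, 445]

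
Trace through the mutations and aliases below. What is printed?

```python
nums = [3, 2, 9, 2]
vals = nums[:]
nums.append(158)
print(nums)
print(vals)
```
[3, 2, 9, 2, 158]
[3, 2, 9, 2]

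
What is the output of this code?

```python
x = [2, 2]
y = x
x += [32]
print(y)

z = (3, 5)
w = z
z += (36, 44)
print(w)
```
[2, 2, 32]
(3, 5)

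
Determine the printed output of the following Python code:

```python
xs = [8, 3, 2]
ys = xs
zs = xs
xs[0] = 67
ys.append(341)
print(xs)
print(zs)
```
[67, 3, 2, 341]
[67, 3, 2, 341]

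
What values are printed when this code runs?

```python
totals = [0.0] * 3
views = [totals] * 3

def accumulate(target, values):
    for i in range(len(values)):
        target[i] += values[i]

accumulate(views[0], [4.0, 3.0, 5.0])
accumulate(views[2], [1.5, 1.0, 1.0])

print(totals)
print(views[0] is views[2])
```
[5.5, 4.0, 6.0]
True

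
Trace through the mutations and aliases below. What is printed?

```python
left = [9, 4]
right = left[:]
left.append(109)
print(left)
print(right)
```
[9, 4, 109]
[9, 4]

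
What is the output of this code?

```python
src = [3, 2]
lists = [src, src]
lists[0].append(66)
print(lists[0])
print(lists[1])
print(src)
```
[3, 2, 66]
[3, 2, 66]
[3, 2, 66]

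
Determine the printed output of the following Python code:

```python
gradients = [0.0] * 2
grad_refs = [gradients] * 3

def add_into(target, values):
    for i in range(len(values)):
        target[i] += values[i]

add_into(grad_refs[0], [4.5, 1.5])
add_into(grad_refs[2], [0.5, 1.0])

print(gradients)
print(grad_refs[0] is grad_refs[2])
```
[5.0, 2.5]
True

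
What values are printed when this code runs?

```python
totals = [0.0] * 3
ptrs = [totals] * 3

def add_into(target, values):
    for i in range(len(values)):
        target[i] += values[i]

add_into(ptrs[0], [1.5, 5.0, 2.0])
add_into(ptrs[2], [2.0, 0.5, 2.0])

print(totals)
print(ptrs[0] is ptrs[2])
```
[3.5, 5.5, 4.0]
True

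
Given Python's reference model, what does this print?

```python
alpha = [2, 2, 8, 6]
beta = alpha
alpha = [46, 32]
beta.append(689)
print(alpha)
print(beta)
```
[46, 32]
[2, 2, 8, 6, 689]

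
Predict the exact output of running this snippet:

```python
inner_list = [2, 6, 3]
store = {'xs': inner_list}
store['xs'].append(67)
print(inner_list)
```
[2, 6, 3, 67]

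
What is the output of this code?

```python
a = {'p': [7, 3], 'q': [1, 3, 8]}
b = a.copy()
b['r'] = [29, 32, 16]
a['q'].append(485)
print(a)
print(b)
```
{'p': [7, 3], 'q': [1, 3, 8, 485]}
{'p': [7, 3], 'q': [1, 3, 8, 485], 'r': [29, 32, 16]}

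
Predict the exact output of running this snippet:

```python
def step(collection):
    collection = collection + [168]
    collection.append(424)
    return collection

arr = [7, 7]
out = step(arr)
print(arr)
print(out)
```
[7, 7]
[7, 7, 168, 424]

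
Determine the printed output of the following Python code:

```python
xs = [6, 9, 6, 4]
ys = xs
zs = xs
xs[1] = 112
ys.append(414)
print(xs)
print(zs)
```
[6, 112, 6, 4, 414]
[6, 112, 6, 4, 414]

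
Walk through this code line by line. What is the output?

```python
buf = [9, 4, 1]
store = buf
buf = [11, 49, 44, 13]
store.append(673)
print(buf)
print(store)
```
[11, 49, 44, 13]
[9, 4, 1, 673]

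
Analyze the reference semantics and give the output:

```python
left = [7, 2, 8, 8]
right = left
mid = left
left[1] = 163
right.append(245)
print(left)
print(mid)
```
[7, 163, 8, 8, 245]
[7, 163, 8, 8, 245]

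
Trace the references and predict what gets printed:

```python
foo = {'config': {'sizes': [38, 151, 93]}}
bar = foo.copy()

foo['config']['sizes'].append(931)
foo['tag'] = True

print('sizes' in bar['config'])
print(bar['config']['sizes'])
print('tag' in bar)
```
True
[38, 151, 93, 931]
False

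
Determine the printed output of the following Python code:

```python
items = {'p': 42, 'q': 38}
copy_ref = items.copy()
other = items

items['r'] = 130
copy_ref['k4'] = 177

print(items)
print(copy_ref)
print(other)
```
{'p': 42, 'q': 38, 'r': 130}
{'p': 42, 'q': 38, 'k4': 177}
{'p': 42, 'q': 38, 'r': 130}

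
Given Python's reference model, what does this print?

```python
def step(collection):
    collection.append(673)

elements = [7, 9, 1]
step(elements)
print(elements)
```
[7, 9, 1, 673]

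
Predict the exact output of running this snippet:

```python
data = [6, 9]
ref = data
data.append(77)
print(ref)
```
[6, 9, 77]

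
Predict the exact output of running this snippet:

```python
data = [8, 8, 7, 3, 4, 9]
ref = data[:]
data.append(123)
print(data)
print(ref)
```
[8, 8, 7, 3, 4, 9, 123]
[8, 8, 7, 3, 4, 9]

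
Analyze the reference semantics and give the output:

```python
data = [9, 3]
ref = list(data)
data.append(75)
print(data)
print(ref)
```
[9, 3, 75]
[9, 3]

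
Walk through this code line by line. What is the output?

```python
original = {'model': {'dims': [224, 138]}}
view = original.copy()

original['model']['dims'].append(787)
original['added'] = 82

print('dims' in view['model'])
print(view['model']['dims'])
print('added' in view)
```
True
[224, 138, 787]
False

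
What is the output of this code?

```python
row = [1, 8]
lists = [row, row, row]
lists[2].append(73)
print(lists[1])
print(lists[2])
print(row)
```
[1, 8, 73]
[1, 8, 73]
[1, 8, 73]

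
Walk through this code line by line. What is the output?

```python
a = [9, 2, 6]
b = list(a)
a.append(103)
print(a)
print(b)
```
[9, 2, 6, 103]
[9, 2, 6]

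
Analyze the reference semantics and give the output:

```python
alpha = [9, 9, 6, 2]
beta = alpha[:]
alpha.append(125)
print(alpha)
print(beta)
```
[9, 9, 6, 2, 125]
[9, 9, 6, 2]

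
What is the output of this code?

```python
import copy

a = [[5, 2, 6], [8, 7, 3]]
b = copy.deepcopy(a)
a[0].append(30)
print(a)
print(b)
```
[[5, 2, 6, 30], [8, 7, 3]]
[[5, 2, 6], [8, 7, 3]]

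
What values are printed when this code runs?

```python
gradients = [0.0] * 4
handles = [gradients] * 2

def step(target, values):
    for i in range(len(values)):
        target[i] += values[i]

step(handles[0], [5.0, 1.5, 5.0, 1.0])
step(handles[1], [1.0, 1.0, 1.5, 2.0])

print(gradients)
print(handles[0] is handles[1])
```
[6.0, 2.5, 6.5, 3.0]
True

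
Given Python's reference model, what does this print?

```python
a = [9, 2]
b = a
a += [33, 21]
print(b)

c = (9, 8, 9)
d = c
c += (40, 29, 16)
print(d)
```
[9, 2, 33, 21]
(9, 8, 9)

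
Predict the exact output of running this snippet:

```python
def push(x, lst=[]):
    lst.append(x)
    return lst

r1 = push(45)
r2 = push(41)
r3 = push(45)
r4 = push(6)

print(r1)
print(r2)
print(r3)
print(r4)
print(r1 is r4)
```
[45, 41, 45, 6]
[45, 41, 45, 6]
[45, 41, 45, 6]
[45, 41, 45, 6]
True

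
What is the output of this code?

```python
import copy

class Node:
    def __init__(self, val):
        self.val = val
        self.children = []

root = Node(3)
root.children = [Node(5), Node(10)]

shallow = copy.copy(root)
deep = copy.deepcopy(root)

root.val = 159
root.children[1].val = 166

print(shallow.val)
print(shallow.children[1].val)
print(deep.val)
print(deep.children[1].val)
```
3
166
3
10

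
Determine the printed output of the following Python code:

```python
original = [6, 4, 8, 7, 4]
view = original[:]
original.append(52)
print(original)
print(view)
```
[6, 4, 8, 7, 4, 52]
[6, 4, 8, 7, 4]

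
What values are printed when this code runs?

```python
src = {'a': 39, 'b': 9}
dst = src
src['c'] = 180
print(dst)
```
{'a': 39, 'b': 9, 'c': 180}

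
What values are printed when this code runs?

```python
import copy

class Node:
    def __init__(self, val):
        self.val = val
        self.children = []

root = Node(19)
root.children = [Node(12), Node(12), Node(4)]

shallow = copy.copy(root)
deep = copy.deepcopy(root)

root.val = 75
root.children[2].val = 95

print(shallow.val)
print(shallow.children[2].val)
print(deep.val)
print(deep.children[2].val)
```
19
95
19
4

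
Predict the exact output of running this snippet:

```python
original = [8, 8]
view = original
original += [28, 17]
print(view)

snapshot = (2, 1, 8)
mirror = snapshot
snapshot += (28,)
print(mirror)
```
[8, 8, 28, 17]
(2, 1, 8)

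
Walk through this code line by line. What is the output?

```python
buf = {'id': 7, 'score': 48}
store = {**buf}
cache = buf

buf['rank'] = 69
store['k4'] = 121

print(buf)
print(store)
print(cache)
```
{'id': 7, 'score': 48, 'rank': 69}
{'id': 7, 'score': 48, 'k4': 121}
{'id': 7, 'score': 48, 'rank': 69}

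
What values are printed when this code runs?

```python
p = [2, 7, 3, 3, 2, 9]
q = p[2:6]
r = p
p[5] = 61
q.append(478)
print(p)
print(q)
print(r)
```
[2, 7, 3, 3, 2, 61]
[3, 3, 2, 9, 478]
[2, 7, 3, 3, 2, 61]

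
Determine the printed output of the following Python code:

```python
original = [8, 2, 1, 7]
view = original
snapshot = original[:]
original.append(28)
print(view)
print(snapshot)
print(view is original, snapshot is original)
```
[8, 2, 1, 7, 28]
[8, 2, 1, 7]
True False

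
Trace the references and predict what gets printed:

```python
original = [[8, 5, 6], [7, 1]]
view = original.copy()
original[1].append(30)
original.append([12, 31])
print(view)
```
[[8, 5, 6], [7, 1, 30]]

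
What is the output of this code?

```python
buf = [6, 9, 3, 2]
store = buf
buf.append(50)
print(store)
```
[6, 9, 3, 2, 50]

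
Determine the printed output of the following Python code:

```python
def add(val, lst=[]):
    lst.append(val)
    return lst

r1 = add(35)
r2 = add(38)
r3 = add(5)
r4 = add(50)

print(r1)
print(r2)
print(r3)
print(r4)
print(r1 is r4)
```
[35, 38, 5, 50]
[35, 38, 5, 50]
[35, 38, 5, 50]
[35, 38, 5, 50]
True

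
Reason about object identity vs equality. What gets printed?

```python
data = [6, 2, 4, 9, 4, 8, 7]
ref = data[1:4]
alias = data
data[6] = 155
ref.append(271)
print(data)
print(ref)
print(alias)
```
[6, 2, 4, 9, 4, 8, 155]
[2, 4, 9, 271]
[6, 2, 4, 9, 4, 8, 155]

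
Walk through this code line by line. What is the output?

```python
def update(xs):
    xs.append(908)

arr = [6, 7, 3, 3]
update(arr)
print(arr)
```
[6, 7, 3, 3, 908]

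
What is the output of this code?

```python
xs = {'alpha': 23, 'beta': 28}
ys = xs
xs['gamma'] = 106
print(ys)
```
{'alpha': 23, 'beta': 28, 'gamma': 106}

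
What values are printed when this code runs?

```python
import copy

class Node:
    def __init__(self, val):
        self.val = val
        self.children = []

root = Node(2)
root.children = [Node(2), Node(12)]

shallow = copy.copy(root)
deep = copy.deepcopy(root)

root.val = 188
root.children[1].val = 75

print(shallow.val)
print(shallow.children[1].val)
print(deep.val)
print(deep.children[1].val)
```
2
75
2
12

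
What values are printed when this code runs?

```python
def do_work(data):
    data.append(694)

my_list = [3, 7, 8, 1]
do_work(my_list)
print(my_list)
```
[3, 7, 8, 1, 694]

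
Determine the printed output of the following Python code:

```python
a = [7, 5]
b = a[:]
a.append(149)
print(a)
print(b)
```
[7, 5, 149]
[7, 5]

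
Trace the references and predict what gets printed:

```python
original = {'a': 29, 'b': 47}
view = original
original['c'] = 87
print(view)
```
{'a': 29, 'b': 47, 'c': 87}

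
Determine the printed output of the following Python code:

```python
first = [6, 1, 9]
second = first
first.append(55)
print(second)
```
[6, 1, 9, 55]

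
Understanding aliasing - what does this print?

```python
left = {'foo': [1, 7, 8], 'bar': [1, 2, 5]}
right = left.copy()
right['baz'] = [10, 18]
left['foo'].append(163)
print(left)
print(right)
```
{'foo': [1, 7, 8, 163], 'bar': [1, 2, 5]}
{'foo': [1, 7, 8, 163], 'bar': [1, 2, 5], 'baz': [10, 18]}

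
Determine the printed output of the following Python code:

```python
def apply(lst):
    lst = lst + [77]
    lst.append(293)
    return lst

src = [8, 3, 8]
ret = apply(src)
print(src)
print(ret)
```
[8, 3, 8]
[8, 3, 8, 77, 293]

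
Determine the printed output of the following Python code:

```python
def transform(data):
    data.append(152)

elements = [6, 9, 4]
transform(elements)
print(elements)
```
[6, 9, 4, 152]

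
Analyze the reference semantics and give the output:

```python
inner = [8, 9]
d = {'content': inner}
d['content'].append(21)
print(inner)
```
[8, 9, 21]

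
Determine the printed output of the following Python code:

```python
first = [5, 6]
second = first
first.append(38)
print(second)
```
[5, 6, 38]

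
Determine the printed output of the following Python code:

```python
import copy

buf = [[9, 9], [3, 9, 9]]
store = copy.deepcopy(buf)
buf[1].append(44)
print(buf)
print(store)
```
[[9, 9], [3, 9, 9, 44]]
[[9, 9], [3, 9, 9]]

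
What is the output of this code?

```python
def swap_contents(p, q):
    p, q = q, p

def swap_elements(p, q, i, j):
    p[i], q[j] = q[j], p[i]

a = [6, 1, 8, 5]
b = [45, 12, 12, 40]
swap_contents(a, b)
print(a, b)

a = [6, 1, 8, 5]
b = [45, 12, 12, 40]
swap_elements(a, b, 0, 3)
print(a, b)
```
[6, 1, 8, 5] [45, 12, 12, 40]
[40, 1, 8, 5] [45, 12, 12, 6]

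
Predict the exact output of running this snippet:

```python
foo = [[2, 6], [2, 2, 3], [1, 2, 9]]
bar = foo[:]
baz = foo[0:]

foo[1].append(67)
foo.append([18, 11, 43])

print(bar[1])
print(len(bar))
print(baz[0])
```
[2, 2, 3, 67]
3
[2, 6]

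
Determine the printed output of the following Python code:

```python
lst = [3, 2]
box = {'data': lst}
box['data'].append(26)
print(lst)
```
[3, 2, 26]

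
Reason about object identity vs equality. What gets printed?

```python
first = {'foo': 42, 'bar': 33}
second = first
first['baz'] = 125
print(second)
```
{'foo': 42, 'bar': 33, 'baz': 125}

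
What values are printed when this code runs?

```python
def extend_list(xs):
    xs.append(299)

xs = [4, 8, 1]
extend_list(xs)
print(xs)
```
[4, 8, 1, 299]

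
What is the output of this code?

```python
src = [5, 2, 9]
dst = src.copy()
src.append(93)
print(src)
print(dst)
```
[5, 2, 9, 93]
[5, 2, 9]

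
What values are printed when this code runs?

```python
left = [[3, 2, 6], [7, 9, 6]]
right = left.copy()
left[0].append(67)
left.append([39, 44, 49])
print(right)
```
[[3, 2, 6, 67], [7, 9, 6]]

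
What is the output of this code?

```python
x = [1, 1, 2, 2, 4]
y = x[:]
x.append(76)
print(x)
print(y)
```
[1, 1, 2, 2, 4, 76]
[1, 1, 2, 2, 4]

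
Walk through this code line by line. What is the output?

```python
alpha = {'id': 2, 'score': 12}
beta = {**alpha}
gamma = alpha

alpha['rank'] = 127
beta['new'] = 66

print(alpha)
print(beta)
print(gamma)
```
{'id': 2, 'score': 12, 'rank': 127}
{'id': 2, 'score': 12, 'new': 66}
{'id': 2, 'score': 12, 'rank': 127}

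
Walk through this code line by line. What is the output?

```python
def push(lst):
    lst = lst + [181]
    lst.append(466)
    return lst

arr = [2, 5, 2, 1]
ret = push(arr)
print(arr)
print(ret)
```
[2, 5, 2, 1]
[2, 5, 2, 1, 181, 466]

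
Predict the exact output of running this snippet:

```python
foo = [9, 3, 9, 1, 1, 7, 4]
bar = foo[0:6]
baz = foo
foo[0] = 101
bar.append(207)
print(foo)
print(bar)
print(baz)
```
[101, 3, 9, 1, 1, 7, 4]
[9, 3, 9, 1, 1, 7, 207]
[101, 3, 9, 1, 1, 7, 4]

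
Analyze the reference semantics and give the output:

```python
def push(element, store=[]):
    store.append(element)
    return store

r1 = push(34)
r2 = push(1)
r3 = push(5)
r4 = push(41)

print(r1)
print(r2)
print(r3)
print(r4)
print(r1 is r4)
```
[34, 1, 5, 41]
[34, 1, 5, 41]
[34, 1, 5, 41]
[34, 1, 5, 41]
True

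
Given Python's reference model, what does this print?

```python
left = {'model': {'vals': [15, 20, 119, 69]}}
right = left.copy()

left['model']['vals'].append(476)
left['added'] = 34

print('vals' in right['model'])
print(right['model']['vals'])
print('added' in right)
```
True
[15, 20, 119, 69, 476]
False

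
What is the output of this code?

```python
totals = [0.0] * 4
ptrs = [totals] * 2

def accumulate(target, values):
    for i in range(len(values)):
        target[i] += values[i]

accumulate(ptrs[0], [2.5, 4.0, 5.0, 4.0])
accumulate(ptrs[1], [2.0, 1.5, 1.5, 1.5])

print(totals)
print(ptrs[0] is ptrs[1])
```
[4.5, 5.5, 6.5, 5.5]
True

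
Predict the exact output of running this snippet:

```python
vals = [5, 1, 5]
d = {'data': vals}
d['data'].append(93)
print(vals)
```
[5, 1, 5, 93]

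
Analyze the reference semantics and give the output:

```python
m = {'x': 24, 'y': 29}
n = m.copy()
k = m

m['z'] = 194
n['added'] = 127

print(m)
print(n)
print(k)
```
{'x': 24, 'y': 29, 'z': 194}
{'x': 24, 'y': 29, 'added': 127}
{'x': 24, 'y': 29, 'z': 194}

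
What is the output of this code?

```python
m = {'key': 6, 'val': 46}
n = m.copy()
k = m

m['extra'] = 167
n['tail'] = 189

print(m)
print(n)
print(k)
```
{'key': 6, 'val': 46, 'extra': 167}
{'key': 6, 'val': 46, 'tail': 189}
{'key': 6, 'val': 46, 'extra': 167}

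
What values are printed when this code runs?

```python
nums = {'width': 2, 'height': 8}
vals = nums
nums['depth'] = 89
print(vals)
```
{'width': 2, 'height': 8, 'depth': 89}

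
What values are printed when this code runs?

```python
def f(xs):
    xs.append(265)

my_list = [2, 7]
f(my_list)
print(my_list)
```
[2, 7, 265]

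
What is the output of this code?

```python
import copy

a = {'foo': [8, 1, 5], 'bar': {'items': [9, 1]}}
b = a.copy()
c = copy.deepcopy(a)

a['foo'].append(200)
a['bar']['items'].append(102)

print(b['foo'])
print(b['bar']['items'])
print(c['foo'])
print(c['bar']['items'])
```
[8, 1, 5, 200]
[9, 1, 102]
[8, 1, 5]
[9, 1]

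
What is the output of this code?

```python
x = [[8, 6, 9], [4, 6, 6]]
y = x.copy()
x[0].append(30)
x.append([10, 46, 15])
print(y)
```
[[8, 6, 9, 30], [4, 6, 6]]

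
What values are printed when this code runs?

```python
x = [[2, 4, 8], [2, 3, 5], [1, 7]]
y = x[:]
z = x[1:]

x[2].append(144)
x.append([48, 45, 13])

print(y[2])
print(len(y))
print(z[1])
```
[1, 7, 144]
3
[1, 7, 144]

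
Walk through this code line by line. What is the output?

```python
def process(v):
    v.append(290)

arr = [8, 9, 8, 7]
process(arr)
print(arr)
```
[8, 9, 8, 7, 290]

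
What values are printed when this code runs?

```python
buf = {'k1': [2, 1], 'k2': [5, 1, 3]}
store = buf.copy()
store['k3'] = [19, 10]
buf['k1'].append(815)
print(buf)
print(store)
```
{'k1': [2, 1, 815], 'k2': [5, 1, 3]}
{'k1': [2, 1, 815], 'k2': [5, 1, 3], 'k3': [19, 10]}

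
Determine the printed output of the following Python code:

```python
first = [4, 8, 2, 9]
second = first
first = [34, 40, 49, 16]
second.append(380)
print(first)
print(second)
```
[34, 40, 49, 16]
[4, 8, 2, 9, 380]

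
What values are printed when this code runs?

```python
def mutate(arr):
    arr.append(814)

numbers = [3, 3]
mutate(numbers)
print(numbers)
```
[3, 3, 814]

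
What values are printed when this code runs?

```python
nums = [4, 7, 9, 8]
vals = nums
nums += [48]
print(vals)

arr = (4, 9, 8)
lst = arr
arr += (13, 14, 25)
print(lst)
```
[4, 7, 9, 8, 48]
(4, 9, 8)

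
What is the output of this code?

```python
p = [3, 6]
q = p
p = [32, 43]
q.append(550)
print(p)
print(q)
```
[32, 43]
[3, 6, 550]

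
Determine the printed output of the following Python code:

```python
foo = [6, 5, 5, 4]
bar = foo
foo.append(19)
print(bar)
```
[6, 5, 5, 4, 19]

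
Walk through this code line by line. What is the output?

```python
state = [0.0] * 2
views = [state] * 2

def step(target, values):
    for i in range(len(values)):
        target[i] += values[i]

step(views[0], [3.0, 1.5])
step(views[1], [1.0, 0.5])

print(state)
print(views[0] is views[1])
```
[4.0, 2.0]
True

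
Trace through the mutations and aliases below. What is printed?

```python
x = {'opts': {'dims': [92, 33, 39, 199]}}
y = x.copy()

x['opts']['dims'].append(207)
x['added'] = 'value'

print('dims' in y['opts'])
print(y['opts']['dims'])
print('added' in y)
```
True
[92, 33, 39, 199, 207]
False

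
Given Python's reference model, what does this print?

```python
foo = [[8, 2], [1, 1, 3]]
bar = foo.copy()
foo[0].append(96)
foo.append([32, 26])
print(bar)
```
[[8, 2, 96], [1, 1, 3]]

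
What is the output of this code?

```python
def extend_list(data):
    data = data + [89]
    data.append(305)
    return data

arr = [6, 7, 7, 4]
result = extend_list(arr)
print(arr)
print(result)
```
[6, 7, 7, 4]
[6, 7, 7, 4, 89, 305]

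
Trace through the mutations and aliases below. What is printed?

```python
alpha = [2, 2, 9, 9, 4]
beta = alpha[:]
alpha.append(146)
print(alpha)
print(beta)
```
[2, 2, 9, 9, 4, 146]
[2, 2, 9, 9, 4]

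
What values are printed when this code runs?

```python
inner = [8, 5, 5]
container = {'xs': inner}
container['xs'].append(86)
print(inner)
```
[8, 5, 5, 86]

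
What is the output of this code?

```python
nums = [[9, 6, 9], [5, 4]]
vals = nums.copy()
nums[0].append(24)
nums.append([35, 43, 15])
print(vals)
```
[[9, 6, 9, 24], [5, 4]]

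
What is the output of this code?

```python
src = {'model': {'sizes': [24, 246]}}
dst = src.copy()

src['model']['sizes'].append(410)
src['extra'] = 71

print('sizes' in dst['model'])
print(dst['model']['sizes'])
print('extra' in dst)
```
True
[24, 246, 410]
False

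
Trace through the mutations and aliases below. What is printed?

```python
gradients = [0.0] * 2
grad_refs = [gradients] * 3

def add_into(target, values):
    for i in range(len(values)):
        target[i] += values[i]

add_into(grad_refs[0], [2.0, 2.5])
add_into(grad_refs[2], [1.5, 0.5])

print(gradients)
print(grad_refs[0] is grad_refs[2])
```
[3.5, 3.0]
True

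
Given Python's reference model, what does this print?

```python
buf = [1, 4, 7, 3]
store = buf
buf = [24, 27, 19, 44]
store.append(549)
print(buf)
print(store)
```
[24, 27, 19, 44]
[1, 4, 7, 3, 549]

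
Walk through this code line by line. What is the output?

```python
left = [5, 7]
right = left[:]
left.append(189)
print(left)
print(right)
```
[5, 7, 189]
[5, 7]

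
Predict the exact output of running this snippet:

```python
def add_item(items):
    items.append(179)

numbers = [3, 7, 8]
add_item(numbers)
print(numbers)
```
[3, 7, 8, 179]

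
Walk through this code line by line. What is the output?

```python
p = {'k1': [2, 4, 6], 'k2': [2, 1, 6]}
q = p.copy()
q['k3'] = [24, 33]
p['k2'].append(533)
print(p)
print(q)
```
{'k1': [2, 4, 6], 'k2': [2, 1, 6, 533]}
{'k1': [2, 4, 6], 'k2': [2, 1, 6, 533], 'k3': [24, 33]}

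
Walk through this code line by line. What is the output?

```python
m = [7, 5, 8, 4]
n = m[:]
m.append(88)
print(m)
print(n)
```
[7, 5, 8, 4, 88]
[7, 5, 8, 4]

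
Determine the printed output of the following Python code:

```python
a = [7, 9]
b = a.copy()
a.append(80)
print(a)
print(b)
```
[7, 9, 80]
[7, 9]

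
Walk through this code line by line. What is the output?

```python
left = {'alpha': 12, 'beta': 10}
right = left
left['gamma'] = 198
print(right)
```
{'alpha': 12, 'beta': 10, 'gamma': 198}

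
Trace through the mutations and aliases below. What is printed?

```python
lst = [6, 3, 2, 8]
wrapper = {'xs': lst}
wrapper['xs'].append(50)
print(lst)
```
[6, 3, 2, 8, 50]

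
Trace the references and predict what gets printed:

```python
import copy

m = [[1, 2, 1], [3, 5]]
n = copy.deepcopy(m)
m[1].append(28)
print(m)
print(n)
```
[[1, 2, 1], [3, 5, 28]]
[[1, 2, 1], [3, 5]]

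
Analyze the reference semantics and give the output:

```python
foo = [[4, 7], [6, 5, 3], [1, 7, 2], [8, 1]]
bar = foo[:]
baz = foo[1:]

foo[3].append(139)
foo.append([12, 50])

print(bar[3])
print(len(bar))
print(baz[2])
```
[8, 1, 139]
4
[8, 1, 139]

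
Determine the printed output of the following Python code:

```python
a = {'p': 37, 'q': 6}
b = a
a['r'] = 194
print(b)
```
{'p': 37, 'q': 6, 'r': 194}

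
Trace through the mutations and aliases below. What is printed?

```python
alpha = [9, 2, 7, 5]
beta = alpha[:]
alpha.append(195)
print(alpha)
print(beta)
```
[9, 2, 7, 5, 195]
[9, 2, 7, 5]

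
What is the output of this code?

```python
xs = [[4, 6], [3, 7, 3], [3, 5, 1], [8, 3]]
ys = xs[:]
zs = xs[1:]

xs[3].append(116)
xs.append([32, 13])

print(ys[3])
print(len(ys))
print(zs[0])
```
[8, 3, 116]
4
[3, 7, 3]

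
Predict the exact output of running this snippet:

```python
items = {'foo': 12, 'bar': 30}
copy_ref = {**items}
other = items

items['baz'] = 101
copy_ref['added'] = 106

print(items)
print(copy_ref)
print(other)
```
{'foo': 12, 'bar': 30, 'baz': 101}
{'foo': 12, 'bar': 30, 'added': 106}
{'foo': 12, 'bar': 30, 'baz': 101}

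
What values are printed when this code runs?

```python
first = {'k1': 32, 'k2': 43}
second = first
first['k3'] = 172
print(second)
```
{'k1': 32, 'k2': 43, 'k3': 172}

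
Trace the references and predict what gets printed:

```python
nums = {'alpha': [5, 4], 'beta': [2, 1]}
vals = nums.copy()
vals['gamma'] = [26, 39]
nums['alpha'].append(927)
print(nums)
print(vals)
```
{'alpha': [5, 4, 927], 'beta': [2, 1]}
{'alpha': [5, 4, 927], 'beta': [2, 1], 'gamma': [26, 39]}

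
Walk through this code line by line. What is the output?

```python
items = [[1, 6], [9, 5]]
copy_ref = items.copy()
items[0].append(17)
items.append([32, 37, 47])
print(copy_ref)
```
[[1, 6, 17], [9, 5]]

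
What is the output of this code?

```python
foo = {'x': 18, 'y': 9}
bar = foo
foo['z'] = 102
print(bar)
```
{'x': 18, 'y': 9, 'z': 102}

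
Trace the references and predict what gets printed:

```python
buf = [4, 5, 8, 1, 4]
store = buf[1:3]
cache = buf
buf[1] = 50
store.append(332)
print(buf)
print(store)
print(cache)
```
[4, 50, 8, 1, 4]
[5, 8, 332]
[4, 50, 8, 1, 4]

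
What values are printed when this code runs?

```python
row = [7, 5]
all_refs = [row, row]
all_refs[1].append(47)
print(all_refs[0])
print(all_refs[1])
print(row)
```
[7, 5, 47]
[7, 5, 47]
[7, 5, 47]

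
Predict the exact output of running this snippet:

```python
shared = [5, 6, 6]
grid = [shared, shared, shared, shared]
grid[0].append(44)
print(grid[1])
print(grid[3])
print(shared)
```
[5, 6, 6, 44]
[5, 6, 6, 44]
[5, 6, 6, 44]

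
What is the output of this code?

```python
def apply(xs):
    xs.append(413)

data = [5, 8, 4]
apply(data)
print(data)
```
[5, 8, 4, 413]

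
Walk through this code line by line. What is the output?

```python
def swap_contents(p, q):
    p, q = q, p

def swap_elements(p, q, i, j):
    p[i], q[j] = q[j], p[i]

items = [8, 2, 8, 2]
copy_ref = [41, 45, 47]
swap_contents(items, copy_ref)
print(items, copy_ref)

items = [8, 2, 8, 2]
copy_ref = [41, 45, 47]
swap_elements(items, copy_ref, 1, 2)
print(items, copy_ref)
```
[8, 2, 8, 2] [41, 45, 47]
[8, 47, 8, 2] [41, 45, 2]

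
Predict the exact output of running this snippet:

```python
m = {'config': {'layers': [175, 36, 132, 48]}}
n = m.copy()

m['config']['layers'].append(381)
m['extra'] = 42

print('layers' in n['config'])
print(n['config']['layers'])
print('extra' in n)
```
True
[175, 36, 132, 48, 381]
False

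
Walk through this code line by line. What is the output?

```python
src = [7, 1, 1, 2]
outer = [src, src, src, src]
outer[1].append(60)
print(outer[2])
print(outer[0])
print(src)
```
[7, 1, 1, 2, 60]
[7, 1, 1, 2, 60]
[7, 1, 1, 2, 60]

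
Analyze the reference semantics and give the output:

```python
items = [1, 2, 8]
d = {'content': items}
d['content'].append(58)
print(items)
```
[1, 2, 8, 58]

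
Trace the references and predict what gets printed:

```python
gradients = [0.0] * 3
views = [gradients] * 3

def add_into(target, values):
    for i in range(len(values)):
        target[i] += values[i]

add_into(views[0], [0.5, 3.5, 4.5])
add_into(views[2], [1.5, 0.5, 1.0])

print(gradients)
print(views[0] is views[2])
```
[2.0, 4.0, 5.5]
True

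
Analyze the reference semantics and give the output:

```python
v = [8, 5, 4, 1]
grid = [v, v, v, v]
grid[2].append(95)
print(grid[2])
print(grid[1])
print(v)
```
[8, 5, 4, 1, 95]
[8, 5, 4, 1, 95]
[8, 5, 4, 1, 95]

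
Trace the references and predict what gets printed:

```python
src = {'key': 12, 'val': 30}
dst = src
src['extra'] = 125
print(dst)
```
{'key': 12, 'val': 30, 'extra': 125}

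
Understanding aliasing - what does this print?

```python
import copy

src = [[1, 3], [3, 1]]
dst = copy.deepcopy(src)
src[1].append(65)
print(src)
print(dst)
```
[[1, 3], [3, 1, 65]]
[[1, 3], [3, 1]]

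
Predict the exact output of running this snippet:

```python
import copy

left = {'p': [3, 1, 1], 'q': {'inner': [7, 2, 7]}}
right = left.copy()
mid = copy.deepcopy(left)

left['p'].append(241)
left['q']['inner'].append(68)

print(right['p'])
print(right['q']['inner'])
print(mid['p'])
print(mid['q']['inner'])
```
[3, 1, 1, 241]
[7, 2, 7, 68]
[3, 1, 1]
[7, 2, 7]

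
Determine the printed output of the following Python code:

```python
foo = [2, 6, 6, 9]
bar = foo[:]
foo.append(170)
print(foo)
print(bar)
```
[2, 6, 6, 9, 170]
[2, 6, 6, 9]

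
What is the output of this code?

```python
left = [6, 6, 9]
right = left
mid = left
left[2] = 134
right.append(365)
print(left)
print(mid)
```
[6, 6, 134, 365]
[6, 6, 134, 365]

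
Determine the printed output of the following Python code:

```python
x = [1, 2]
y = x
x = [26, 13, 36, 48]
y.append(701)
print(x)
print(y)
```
[26, 13, 36, 48]
[1, 2, 701]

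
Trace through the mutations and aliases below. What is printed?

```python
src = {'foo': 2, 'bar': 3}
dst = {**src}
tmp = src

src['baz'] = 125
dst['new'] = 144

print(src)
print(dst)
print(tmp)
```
{'foo': 2, 'bar': 3, 'baz': 125}
{'foo': 2, 'bar': 3, 'new': 144}
{'foo': 2, 'bar': 3, 'baz': 125}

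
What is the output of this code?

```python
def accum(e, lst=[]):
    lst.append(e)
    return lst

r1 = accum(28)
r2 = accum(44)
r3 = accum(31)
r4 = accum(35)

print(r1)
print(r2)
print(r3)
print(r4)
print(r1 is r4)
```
[28, 44, 31, 35]
[28, 44, 31, 35]
[28, 44, 31, 35]
[28, 44, 31, 35]
True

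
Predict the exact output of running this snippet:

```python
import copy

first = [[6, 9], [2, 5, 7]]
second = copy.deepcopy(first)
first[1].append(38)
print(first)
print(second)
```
[[6, 9], [2, 5, 7, 38]]
[[6, 9], [2, 5, 7]]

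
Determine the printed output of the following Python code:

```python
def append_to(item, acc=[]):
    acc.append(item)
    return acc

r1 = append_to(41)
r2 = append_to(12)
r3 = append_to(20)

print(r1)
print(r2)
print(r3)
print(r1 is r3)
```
[41, 12, 20]
[41, 12, 20]
[41, 12, 20]
True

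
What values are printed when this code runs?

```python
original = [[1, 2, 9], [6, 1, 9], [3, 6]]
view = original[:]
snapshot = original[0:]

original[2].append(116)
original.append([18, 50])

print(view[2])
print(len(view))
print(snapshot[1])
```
[3, 6, 116]
3
[6, 1, 9]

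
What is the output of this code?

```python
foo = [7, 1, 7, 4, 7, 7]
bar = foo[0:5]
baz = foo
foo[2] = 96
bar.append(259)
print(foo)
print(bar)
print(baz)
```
[7, 1, 96, 4, 7, 7]
[7, 1, 7, 4, 7, 259]
[7, 1, 96, 4, 7, 7]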